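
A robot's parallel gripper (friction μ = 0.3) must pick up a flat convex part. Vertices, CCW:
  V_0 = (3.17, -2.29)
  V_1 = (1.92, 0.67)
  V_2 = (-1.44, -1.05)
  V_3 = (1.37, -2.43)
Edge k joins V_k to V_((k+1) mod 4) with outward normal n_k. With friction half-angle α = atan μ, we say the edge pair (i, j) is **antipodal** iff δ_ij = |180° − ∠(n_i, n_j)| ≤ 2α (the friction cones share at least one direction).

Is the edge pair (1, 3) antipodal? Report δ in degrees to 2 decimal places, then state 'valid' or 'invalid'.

δ = 22.66°, valid

α = atan 0.3 = 16.70°;  2α = 33.40°
edge 1: e_1 = (-3.36, -1.72);  n_1 = (-0.4557, +0.8901)
edge 3: e_3 = (+1.80, +0.14);  n_3 = (+0.0775, -0.9970)
∠(n_1, n_3) = 157.34°
δ = |180° − 157.34°| = 22.66°
22.66° ≤ 2α = 33.40°  →  valid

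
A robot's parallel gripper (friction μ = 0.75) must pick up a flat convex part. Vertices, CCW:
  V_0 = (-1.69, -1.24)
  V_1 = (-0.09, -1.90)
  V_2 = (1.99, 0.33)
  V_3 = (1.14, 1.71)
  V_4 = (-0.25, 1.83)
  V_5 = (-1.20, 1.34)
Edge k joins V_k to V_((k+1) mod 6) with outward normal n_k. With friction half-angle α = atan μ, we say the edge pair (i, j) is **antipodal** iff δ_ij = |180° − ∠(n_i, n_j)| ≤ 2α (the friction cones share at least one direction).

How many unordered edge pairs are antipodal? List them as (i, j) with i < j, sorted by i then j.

count = 7; pairs: (0,2), (0,3), (0,4), (1,3), (1,4), (1,5), (2,5)

α = atan 0.75 = 36.87°;  2α = 73.74°
n_0 = (-0.3813, -0.9244)
n_1 = (+0.7313, -0.6821)
n_2 = (+0.8514, +0.5244)
n_3 = (+0.0860, +0.9963)
n_4 = (-0.4584, +0.8887)
n_5 = (-0.9824, +0.1866)
  (0,1): δ = 110.59°  ·
  (0,2): δ = 35.95°  ✓
  (0,3): δ = 17.48°  ✓
  (0,4): δ = 49.70°  ✓
  (0,5): δ = 101.66°  ·
  (1,2): δ = 105.36°  ·
  (1,3): δ = 51.93°  ✓
  (1,4): δ = 19.71°  ✓
  (1,5): δ = 32.25°  ✓
  (2,3): δ = 126.56°  ·
  (2,4): δ = 94.35°  ·
  (2,5): δ = 42.38°  ✓
  (3,4): δ = 147.78°  ·
  (3,5): δ = 95.82°  ·
  (4,5): δ = 128.04°  ·
antipodal pairs: 7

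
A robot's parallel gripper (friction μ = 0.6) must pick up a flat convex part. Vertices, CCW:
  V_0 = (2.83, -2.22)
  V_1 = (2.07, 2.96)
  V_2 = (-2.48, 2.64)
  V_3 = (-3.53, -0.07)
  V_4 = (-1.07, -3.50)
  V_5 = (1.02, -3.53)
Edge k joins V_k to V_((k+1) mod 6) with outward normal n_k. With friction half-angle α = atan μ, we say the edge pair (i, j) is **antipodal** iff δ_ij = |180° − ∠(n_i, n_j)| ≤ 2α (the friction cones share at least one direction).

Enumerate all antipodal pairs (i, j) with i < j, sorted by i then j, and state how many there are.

count = 6; pairs: (0,2), (0,3), (1,3), (1,4), (1,5), (2,5)

α = atan 0.6 = 30.96°;  2α = 61.93°
n_0 = (+0.9894, +0.1452)
n_1 = (-0.0702, +0.9975)
n_2 = (-0.9325, +0.3613)
n_3 = (-0.8126, -0.5828)
n_4 = (-0.0144, -0.9999)
n_5 = (+0.5863, -0.8101)
  (0,1): δ = 94.32°  ·
  (0,2): δ = 29.53°  ✓
  (0,3): δ = 27.30°  ✓
  (0,4): δ = 80.83°  ·
  (0,5): δ = 117.55°  ·
  (1,2): δ = 115.20°  ·
  (1,3): δ = 58.37°  ✓
  (1,4): δ = 4.85°  ✓
  (1,5): δ = 31.87°  ✓
  (2,3): δ = 123.17°  ·
  (2,4): δ = 69.64°  ·
  (2,5): δ = 32.93°  ✓
  (3,4): δ = 126.47°  ·
  (3,5): δ = 89.75°  ·
  (4,5): δ = 143.28°  ·
antipodal pairs: 6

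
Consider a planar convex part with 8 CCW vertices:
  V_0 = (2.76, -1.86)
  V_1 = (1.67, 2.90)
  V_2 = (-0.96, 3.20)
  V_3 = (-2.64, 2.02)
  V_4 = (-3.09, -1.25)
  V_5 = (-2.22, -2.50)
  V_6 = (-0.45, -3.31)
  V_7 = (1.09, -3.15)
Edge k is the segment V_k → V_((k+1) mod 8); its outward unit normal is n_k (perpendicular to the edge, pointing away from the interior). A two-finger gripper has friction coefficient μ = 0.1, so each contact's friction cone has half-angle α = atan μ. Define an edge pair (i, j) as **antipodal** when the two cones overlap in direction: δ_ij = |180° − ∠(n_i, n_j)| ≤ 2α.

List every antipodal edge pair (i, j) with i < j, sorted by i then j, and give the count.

count = 1; pairs: (2,7)

α = atan 0.1 = 5.71°;  2α = 11.42°
n_0 = (+0.9748, +0.2232)
n_1 = (+0.1133, +0.9936)
n_2 = (-0.5748, +0.8183)
n_3 = (-0.9907, +0.1363)
n_4 = (-0.8208, -0.5713)
n_5 = (-0.4161, -0.9093)
n_6 = (+0.1033, -0.9946)
n_7 = (+0.6113, -0.7914)
  (0,1): δ = 109.41°  ·
  (0,2): δ = 67.81°  ·
  (0,3): δ = 20.73°  ·
  (0,4): δ = 21.94°  ·
  (0,5): δ = 52.51°  ·
  (0,6): δ = 83.03°  ·
  (0,7): δ = 114.79°  ·
  (1,2): δ = 138.41°  ·
  (1,3): δ = 91.33°  ·
  (1,4): δ = 48.65°  ·
  (1,5): δ = 18.08°  ·
  (1,6): δ = 12.44°  ·
  (1,7): δ = 44.19°  ·
  (2,3): δ = 132.92°  ·
  (2,4): δ = 90.25°  ·
  (2,5): δ = 59.67°  ·
  (2,6): δ = 29.15°  ·
  (2,7): δ = 2.60°  ✓
  (3,4): δ = 137.33°  ·
  (3,5): δ = 106.75°  ·
  (3,6): δ = 76.23°  ·
  (3,7): δ = 44.48°  ·
  (4,5): δ = 149.43°  ·
  (4,6): δ = 118.91°  ·
  (4,7): δ = 87.15°  ·
  (5,6): δ = 149.48°  ·
  (5,7): δ = 117.73°  ·
  (6,7): δ = 148.25°  ·
antipodal pairs: 1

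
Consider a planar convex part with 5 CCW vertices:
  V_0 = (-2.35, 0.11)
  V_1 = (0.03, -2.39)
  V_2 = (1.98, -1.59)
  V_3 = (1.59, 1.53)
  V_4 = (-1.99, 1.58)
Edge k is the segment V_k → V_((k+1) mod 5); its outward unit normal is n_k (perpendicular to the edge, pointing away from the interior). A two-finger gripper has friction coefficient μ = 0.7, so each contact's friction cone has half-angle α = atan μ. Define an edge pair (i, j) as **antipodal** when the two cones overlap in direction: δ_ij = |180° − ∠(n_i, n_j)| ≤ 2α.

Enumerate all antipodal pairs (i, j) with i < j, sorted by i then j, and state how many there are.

count = 5; pairs: (0,2), (0,3), (1,3), (1,4), (2,4)

α = atan 0.7 = 34.99°;  2α = 69.98°
n_0 = (-0.7243, -0.6895)
n_1 = (+0.3796, -0.9252)
n_2 = (+0.9923, +0.1240)
n_3 = (+0.0140, +0.9999)
n_4 = (-0.9713, +0.2379)
  (0,1): δ = 111.29°  ·
  (0,2): δ = 36.47°  ✓
  (0,3): δ = 45.61°  ✓
  (0,4): δ = 122.65°  ·
  (1,2): δ = 105.18°  ·
  (1,3): δ = 23.11°  ✓
  (1,4): δ = 53.93°  ✓
  (2,3): δ = 97.93°  ·
  (2,4): δ = 20.89°  ✓
  (3,4): δ = 102.96°  ·
antipodal pairs: 5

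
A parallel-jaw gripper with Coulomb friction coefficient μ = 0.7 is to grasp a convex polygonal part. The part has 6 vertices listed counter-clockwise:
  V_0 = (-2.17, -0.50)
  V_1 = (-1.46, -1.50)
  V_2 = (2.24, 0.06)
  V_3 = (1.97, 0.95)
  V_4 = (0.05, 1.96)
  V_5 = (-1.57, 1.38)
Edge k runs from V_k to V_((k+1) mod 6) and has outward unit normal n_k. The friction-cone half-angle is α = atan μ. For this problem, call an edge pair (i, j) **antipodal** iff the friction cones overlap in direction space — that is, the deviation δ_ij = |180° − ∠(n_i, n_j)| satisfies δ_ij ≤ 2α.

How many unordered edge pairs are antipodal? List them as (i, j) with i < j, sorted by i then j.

count = 6; pairs: (0,2), (0,3), (1,3), (1,4), (1,5), (2,5)

α = atan 0.7 = 34.99°;  2α = 69.98°
n_0 = (-0.8154, -0.5789)
n_1 = (+0.3885, -0.9214)
n_2 = (+0.9569, +0.2903)
n_3 = (+0.4656, +0.8850)
n_4 = (-0.3371, +0.9415)
n_5 = (-0.9527, +0.3040)
  (0,1): δ = 102.51°  ·
  (0,2): δ = 18.50°  ✓
  (0,3): δ = 26.88°  ✓
  (0,4): δ = 74.32°  ·
  (0,5): δ = 126.92°  ·
  (1,2): δ = 95.99°  ·
  (1,3): δ = 50.61°  ✓
  (1,4): δ = 3.16°  ✓
  (1,5): δ = 49.44°  ✓
  (2,3): δ = 134.62°  ·
  (2,4): δ = 87.18°  ·
  (2,5): δ = 34.58°  ✓
  (3,4): δ = 132.56°  ·
  (3,5): δ = 79.95°  ·
  (4,5): δ = 127.40°  ·
antipodal pairs: 6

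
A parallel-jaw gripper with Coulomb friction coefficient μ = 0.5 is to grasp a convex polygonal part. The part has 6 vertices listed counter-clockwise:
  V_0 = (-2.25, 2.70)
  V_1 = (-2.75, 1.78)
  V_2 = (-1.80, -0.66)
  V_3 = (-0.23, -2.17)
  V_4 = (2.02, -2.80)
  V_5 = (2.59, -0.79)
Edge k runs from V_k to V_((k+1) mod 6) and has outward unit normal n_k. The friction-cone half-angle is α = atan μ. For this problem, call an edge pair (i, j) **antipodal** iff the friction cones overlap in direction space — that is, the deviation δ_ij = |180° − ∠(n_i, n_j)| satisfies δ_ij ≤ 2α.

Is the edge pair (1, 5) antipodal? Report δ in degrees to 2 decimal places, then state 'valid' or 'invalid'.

δ = 32.93°, valid

α = atan 0.5 = 26.57°;  2α = 53.13°
edge 1: e_1 = (+0.95, -2.44);  n_1 = (-0.9319, -0.3628)
edge 5: e_5 = (-4.84, +3.49);  n_5 = (+0.5849, +0.8111)
∠(n_1, n_5) = 147.07°
δ = |180° − 147.07°| = 32.93°
32.93° ≤ 2α = 53.13°  →  valid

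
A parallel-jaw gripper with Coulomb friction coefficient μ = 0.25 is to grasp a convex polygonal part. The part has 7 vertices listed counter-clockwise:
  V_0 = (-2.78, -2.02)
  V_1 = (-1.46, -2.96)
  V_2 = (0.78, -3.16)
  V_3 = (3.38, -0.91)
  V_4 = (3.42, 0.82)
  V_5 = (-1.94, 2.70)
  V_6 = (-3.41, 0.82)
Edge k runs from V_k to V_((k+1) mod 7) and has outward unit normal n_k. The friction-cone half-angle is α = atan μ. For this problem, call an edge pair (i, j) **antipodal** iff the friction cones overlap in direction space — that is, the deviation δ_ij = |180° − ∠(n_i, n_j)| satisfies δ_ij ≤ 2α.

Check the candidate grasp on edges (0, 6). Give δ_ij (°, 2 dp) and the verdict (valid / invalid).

δ = 137.96°, invalid

α = atan 0.25 = 14.04°;  2α = 28.07°
edge 0: e_0 = (+1.32, -0.94);  n_0 = (-0.5801, -0.8146)
edge 6: e_6 = (+0.63, -2.84);  n_6 = (-0.9763, -0.2166)
∠(n_0, n_6) = 42.04°
δ = |180° − 42.04°| = 137.96°
137.96° > 2α = 28.07°  →  invalid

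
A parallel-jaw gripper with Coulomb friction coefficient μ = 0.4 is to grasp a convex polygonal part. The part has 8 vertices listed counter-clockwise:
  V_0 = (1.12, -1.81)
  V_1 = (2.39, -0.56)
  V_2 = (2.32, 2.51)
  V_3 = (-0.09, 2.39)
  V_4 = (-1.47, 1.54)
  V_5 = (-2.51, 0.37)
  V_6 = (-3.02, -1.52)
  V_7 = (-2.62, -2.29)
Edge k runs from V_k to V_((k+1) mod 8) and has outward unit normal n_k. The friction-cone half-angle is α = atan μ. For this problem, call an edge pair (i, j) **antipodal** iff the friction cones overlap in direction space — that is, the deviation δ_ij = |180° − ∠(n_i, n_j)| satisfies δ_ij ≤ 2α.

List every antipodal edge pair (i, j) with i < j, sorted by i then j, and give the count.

count = 10; pairs: (0,2), (0,3), (0,4), (0,5), (1,4), (1,5), (1,6), (2,7), (3,7), (4,7)

α = atan 0.4 = 21.80°;  2α = 43.60°
n_0 = (+0.7015, -0.7127)
n_1 = (+0.9997, +0.0228)
n_2 = (-0.0497, +0.9988)
n_3 = (-0.5244, +0.8514)
n_4 = (-0.7474, +0.6644)
n_5 = (-0.9655, +0.2605)
n_6 = (-0.8874, -0.4610)
n_7 = (+0.1273, -0.9919)
  (0,1): δ = 133.24°  ·
  (0,2): δ = 41.69°  ✓
  (0,3): δ = 12.91°  ✓
  (0,4): δ = 3.82°  ✓
  (0,5): δ = 30.35°  ✓
  (0,6): δ = 72.91°  ·
  (0,7): δ = 142.77°  ·
  (1,2): δ = 88.46°  ·
  (1,3): δ = 59.68°  ·
  (1,4): δ = 42.94°  ✓
  (1,5): δ = 16.41°  ✓
  (1,6): δ = 26.14°  ✓
  (1,7): δ = 96.01°  ·
  (2,3): δ = 151.22°  ·
  (2,4): δ = 134.48°  ·
  (2,5): δ = 107.95°  ·
  (2,6): δ = 65.40°  ·
  (2,7): δ = 4.46°  ✓
  (3,4): δ = 163.26°  ·
  (3,5): δ = 136.73°  ·
  (3,6): δ = 94.18°  ·
  (3,7): δ = 24.32°  ✓
  (4,5): δ = 153.47°  ·
  (4,6): δ = 110.92°  ·
  (4,7): δ = 41.05°  ✓
  (5,6): δ = 137.45°  ·
  (5,7): δ = 67.59°  ·
  (6,7): δ = 110.14°  ·
antipodal pairs: 10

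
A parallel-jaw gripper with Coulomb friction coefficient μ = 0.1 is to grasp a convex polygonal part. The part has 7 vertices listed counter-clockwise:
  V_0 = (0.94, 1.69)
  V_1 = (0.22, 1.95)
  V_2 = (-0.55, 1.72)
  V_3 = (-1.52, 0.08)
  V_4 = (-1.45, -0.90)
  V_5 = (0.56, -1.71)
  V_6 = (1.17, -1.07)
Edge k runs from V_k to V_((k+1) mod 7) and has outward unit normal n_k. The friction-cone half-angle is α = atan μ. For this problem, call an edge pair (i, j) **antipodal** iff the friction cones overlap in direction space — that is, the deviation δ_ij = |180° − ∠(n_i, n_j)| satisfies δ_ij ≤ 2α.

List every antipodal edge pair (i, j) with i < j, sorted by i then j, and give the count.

α = atan 0.1 = 5.71°;  2α = 11.42°
n_0 = (+0.3396, +0.9406)
n_1 = (-0.2862, +0.9582)
n_2 = (-0.8607, +0.5091)
n_3 = (-0.9975, -0.0712)
n_4 = (-0.3738, -0.9275)
n_5 = (+0.7239, -0.6899)
n_6 = (+0.9965, +0.0830)
  (0,1): δ = 143.51°  ·
  (0,2): δ = 100.75°  ·
  (0,3): δ = 66.06°  ·
  (0,4): δ = 2.09°  ✓
  (0,5): δ = 66.23°  ·
  (0,6): δ = 114.62°  ·
  (1,2): δ = 137.23°  ·
  (1,3): δ = 102.55°  ·
  (1,4): δ = 38.58°  ·
  (1,5): δ = 29.74°  ·
  (1,6): δ = 78.13°  ·
  (2,3): δ = 145.31°  ·
  (2,4): δ = 81.35°  ·
  (2,5): δ = 13.02°  ·
  (2,6): δ = 35.37°  ·
  (3,4): δ = 116.03°  ·
  (3,5): δ = 47.71°  ·
  (3,6): δ = 0.68°  ✓
  (4,5): δ = 111.68°  ·
  (4,6): δ = 63.29°  ·
  (5,6): δ = 131.61°  ·
antipodal pairs: 2

count = 2; pairs: (0,4), (3,6)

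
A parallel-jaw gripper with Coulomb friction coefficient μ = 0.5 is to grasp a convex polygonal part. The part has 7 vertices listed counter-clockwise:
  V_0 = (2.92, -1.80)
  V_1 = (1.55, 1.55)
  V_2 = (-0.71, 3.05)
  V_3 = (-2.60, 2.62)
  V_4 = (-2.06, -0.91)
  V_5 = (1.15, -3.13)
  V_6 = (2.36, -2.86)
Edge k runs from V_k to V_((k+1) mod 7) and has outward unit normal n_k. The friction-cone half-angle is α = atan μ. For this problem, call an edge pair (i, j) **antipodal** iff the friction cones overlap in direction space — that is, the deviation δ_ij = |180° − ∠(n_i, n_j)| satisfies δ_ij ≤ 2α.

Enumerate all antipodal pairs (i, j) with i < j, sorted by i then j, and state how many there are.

α = atan 0.5 = 26.57°;  2α = 53.13°
n_0 = (+0.9256, +0.3785)
n_1 = (+0.5530, +0.8332)
n_2 = (-0.2218, +0.9751)
n_3 = (-0.9885, -0.1512)
n_4 = (-0.5688, -0.8225)
n_5 = (+0.2178, -0.9760)
n_6 = (+0.8842, -0.4671)
  (0,1): δ = 145.82°  ·
  (0,2): δ = 99.42°  ·
  (0,3): δ = 13.54°  ✓
  (0,4): δ = 33.09°  ✓
  (0,5): δ = 80.34°  ·
  (0,6): δ = 129.91°  ·
  (1,2): δ = 133.61°  ·
  (1,3): δ = 47.73°  ✓
  (1,4): δ = 1.09°  ✓
  (1,5): δ = 46.15°  ✓
  (1,6): δ = 95.73°  ·
  (2,3): δ = 94.12°  ·
  (2,4): δ = 47.48°  ✓
  (2,5): δ = 0.24°  ✓
  (2,6): δ = 49.34°  ✓
  (3,4): δ = 133.36°  ·
  (3,5): δ = 86.12°  ·
  (3,6): δ = 36.54°  ✓
  (4,5): δ = 132.75°  ·
  (4,6): δ = 83.18°  ·
  (5,6): δ = 130.43°  ·
antipodal pairs: 9

count = 9; pairs: (0,3), (0,4), (1,3), (1,4), (1,5), (2,4), (2,5), (2,6), (3,6)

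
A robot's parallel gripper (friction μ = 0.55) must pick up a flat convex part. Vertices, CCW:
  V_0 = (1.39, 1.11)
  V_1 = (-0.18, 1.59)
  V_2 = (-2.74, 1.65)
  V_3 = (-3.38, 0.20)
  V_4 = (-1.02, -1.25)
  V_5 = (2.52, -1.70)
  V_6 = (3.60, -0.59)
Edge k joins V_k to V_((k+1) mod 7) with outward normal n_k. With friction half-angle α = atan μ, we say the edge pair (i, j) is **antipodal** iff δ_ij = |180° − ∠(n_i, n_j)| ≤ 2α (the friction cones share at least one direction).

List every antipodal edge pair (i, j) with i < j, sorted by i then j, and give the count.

α = atan 0.55 = 28.81°;  2α = 57.62°
n_0 = (+0.2924, +0.9563)
n_1 = (+0.0234, +0.9997)
n_2 = (-0.9148, +0.4038)
n_3 = (-0.5235, -0.8520)
n_4 = (-0.1261, -0.9920)
n_5 = (+0.7167, -0.6974)
n_6 = (+0.6097, +0.7926)
  (0,1): δ = 164.34°  ·
  (0,2): δ = 96.82°  ·
  (0,3): δ = 14.57°  ✓
  (0,4): δ = 9.76°  ✓
  (0,5): δ = 62.78°  ·
  (0,6): δ = 159.43°  ·
  (1,2): δ = 112.47°  ·
  (1,3): δ = 30.22°  ✓
  (1,4): δ = 5.90°  ✓
  (1,5): δ = 47.13°  ✓
  (1,6): δ = 143.77°  ·
  (2,3): δ = 97.75°  ·
  (2,4): δ = 73.43°  ·
  (2,5): δ = 20.40°  ✓
  (2,6): δ = 76.25°  ·
  (3,4): δ = 155.68°  ·
  (3,5): δ = 102.65°  ·
  (3,6): δ = 6.00°  ✓
  (4,5): δ = 126.97°  ·
  (4,6): δ = 30.32°  ✓
  (5,6): δ = 83.35°  ·
antipodal pairs: 8

count = 8; pairs: (0,3), (0,4), (1,3), (1,4), (1,5), (2,5), (3,6), (4,6)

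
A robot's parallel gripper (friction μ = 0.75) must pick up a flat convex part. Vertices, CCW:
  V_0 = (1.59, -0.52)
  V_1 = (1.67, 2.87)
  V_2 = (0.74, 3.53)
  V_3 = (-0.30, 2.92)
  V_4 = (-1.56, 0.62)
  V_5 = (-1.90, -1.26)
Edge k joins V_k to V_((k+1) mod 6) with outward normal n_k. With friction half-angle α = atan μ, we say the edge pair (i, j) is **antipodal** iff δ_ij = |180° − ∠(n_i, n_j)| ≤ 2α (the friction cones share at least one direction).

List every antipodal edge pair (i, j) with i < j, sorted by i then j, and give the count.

count = 8; pairs: (0,2), (0,3), (0,4), (1,4), (1,5), (2,5), (3,5), (4,5)

α = atan 0.75 = 36.87°;  2α = 73.74°
n_0 = (+0.9997, -0.0236)
n_1 = (+0.5787, +0.8155)
n_2 = (-0.5059, +0.8626)
n_3 = (-0.8770, +0.4805)
n_4 = (-0.9840, +0.1780)
n_5 = (+0.2074, -0.9783)
  (0,1): δ = 124.01°  ·
  (0,2): δ = 58.25°  ✓
  (0,3): δ = 27.36°  ✓
  (0,4): δ = 8.90°  ✓
  (0,5): δ = 103.32°  ·
  (1,2): δ = 114.24°  ·
  (1,3): δ = 83.35°  ·
  (1,4): δ = 64.89°  ✓
  (1,5): δ = 47.33°  ✓
  (2,3): δ = 149.11°  ·
  (2,4): δ = 130.64°  ·
  (2,5): δ = 18.42°  ✓
  (3,4): δ = 161.54°  ·
  (3,5): δ = 49.31°  ✓
  (4,5): δ = 67.78°  ✓
antipodal pairs: 8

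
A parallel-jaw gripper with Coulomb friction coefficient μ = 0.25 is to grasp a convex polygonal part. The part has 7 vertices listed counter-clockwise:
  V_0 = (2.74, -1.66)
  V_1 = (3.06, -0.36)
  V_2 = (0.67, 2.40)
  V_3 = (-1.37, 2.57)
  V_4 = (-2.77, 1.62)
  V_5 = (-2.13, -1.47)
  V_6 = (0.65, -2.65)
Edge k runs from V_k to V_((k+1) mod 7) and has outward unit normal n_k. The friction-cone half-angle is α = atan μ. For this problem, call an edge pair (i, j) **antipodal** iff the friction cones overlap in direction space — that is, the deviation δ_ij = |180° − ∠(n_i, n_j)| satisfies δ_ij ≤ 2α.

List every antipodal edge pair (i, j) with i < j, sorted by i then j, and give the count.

α = atan 0.25 = 14.04°;  2α = 28.07°
n_0 = (+0.9710, -0.2390)
n_1 = (+0.7560, +0.6546)
n_2 = (+0.0830, +0.9965)
n_3 = (-0.5615, +0.8275)
n_4 = (-0.9792, -0.2028)
n_5 = (-0.3907, -0.9205)
n_6 = (+0.4281, -0.9037)
  (0,1): δ = 125.28°  ·
  (0,2): δ = 80.93°  ·
  (0,3): δ = 42.01°  ·
  (0,4): δ = 25.53°  ✓
  (0,5): δ = 80.83°  ·
  (0,6): δ = 129.17°  ·
  (1,2): δ = 135.65°  ·
  (1,3): δ = 96.73°  ·
  (1,4): δ = 29.19°  ·
  (1,5): δ = 26.11°  ✓
  (1,6): δ = 74.46°  ·
  (2,3): δ = 141.08°  ·
  (2,4): δ = 73.53°  ·
  (2,5): δ = 18.24°  ✓
  (2,6): δ = 30.11°  ·
  (3,4): δ = 112.46°  ·
  (3,5): δ = 57.16°  ·
  (3,6): δ = 8.81°  ✓
  (4,5): δ = 124.70°  ·
  (4,6): δ = 76.36°  ·
  (5,6): δ = 131.65°  ·
antipodal pairs: 4

count = 4; pairs: (0,4), (1,5), (2,5), (3,6)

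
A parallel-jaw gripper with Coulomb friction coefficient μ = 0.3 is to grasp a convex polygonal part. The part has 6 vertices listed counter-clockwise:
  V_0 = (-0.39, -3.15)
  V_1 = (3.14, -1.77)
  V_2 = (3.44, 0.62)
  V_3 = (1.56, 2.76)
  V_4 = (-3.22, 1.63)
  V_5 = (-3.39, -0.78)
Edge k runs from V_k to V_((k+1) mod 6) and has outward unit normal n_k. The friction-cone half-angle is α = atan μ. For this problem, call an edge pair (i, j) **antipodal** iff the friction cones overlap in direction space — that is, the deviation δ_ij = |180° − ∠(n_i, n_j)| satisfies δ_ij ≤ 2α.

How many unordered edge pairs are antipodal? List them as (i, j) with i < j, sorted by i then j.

α = atan 0.3 = 16.70°;  2α = 33.40°
n_0 = (+0.3641, -0.9314)
n_1 = (+0.9922, -0.1245)
n_2 = (+0.7513, +0.6600)
n_3 = (-0.2301, +0.9732)
n_4 = (-0.9975, +0.0704)
n_5 = (-0.6199, -0.7847)
  (0,1): δ = 118.51°  ·
  (0,2): δ = 70.05°  ·
  (0,3): δ = 8.05°  ✓
  (0,4): δ = 64.61°  ·
  (0,5): δ = 120.34°  ·
  (1,2): δ = 131.55°  ·
  (1,3): δ = 69.54°  ·
  (1,4): δ = 3.12°  ✓
  (1,5): δ = 58.85°  ·
  (2,3): δ = 118.00°  ·
  (2,4): δ = 45.33°  ·
  (2,5): δ = 10.39°  ✓
  (3,4): δ = 107.34°  ·
  (3,5): δ = 51.61°  ·
  (4,5): δ = 124.27°  ·
antipodal pairs: 3

count = 3; pairs: (0,3), (1,4), (2,5)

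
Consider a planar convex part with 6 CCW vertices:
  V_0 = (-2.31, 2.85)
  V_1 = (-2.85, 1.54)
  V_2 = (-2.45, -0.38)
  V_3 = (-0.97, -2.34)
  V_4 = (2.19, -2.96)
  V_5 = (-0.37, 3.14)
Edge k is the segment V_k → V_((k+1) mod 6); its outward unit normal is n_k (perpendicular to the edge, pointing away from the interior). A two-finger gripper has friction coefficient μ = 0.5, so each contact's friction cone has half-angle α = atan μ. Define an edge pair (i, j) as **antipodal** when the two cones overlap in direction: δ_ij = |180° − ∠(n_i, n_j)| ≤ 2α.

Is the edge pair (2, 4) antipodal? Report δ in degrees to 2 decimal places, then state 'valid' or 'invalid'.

δ = 14.29°, valid

α = atan 0.5 = 26.57°;  2α = 53.13°
edge 2: e_2 = (+1.48, -1.96);  n_2 = (-0.7980, -0.6026)
edge 4: e_4 = (-2.56, +6.10);  n_4 = (+0.9221, +0.3870)
∠(n_2, n_4) = 165.71°
δ = |180° − 165.71°| = 14.29°
14.29° ≤ 2α = 53.13°  →  valid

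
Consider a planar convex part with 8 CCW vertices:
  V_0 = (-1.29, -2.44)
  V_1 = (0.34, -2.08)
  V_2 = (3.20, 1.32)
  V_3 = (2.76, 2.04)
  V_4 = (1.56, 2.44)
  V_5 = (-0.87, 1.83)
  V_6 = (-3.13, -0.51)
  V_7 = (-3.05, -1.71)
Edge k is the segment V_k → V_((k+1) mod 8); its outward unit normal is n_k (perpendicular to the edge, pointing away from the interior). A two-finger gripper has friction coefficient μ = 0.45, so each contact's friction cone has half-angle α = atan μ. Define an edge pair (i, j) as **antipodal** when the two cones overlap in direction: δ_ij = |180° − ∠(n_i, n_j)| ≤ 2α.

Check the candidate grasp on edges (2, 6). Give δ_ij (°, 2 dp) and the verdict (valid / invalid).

δ = 27.62°, valid

α = atan 0.45 = 24.23°;  2α = 48.46°
edge 2: e_2 = (-0.44, +0.72);  n_2 = (+0.8533, +0.5215)
edge 6: e_6 = (+0.08, -1.20);  n_6 = (-0.9978, -0.0665)
∠(n_2, n_6) = 152.38°
δ = |180° − 152.38°| = 27.62°
27.62° ≤ 2α = 48.46°  →  valid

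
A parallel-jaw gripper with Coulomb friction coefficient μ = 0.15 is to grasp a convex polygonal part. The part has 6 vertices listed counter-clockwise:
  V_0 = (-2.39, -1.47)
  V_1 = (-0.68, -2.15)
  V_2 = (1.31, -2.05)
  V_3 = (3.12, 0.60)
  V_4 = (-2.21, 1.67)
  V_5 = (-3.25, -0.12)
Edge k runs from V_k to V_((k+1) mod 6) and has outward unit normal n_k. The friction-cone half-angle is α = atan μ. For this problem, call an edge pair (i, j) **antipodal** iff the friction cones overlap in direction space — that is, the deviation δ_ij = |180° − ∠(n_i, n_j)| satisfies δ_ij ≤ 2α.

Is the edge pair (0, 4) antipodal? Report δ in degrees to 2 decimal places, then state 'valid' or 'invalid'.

δ = 81.53°, invalid

α = atan 0.15 = 8.53°;  2α = 17.06°
edge 0: e_0 = (+1.71, -0.68);  n_0 = (-0.3695, -0.9292)
edge 4: e_4 = (-1.04, -1.79);  n_4 = (-0.8647, +0.5024)
∠(n_0, n_4) = 98.47°
δ = |180° − 98.47°| = 81.53°
81.53° > 2α = 17.06°  →  invalid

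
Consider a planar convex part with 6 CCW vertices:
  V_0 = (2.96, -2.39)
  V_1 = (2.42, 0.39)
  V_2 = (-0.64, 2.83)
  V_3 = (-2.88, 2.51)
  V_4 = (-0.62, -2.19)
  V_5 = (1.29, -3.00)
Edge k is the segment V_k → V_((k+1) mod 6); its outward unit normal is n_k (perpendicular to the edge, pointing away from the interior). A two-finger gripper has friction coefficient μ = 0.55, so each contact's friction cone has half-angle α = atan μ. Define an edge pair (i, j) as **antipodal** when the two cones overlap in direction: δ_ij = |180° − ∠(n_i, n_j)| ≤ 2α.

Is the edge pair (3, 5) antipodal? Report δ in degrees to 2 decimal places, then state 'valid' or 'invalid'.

α = atan 0.55 = 28.81°;  2α = 57.62°
edge 3: e_3 = (+2.26, -4.70);  n_3 = (-0.9012, -0.4334)
edge 5: e_5 = (+1.67, +0.61);  n_5 = (+0.3431, -0.9393)
∠(n_3, n_5) = 84.39°
δ = |180° − 84.39°| = 95.61°
95.61° > 2α = 57.62°  →  invalid

δ = 95.61°, invalid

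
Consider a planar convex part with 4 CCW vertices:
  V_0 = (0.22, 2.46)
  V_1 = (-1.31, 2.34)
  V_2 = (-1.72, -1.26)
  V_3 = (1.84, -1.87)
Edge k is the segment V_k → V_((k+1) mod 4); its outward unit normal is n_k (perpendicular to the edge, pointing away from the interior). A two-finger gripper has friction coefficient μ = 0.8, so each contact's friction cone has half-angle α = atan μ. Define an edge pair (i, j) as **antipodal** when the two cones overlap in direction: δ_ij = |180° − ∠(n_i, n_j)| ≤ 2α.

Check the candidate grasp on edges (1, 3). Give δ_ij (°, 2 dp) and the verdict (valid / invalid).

δ = 27.01°, valid

α = atan 0.8 = 38.66°;  2α = 77.32°
edge 1: e_1 = (-0.41, -3.60);  n_1 = (-0.9936, +0.1132)
edge 3: e_3 = (-1.62, +4.33);  n_3 = (+0.9366, +0.3504)
∠(n_1, n_3) = 152.99°
δ = |180° − 152.99°| = 27.01°
27.01° ≤ 2α = 77.32°  →  valid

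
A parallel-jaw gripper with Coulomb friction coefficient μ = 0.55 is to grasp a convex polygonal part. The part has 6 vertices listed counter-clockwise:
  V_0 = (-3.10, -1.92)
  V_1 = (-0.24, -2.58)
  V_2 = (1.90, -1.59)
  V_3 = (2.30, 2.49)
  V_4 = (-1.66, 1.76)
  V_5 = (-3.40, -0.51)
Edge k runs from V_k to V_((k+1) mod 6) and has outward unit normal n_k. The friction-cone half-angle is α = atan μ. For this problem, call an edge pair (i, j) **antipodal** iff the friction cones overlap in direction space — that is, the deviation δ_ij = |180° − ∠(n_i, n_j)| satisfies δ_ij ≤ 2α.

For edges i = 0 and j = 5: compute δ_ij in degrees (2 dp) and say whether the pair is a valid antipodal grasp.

α = atan 0.55 = 28.81°;  2α = 57.62°
edge 0: e_0 = (+2.86, -0.66);  n_0 = (-0.2249, -0.9744)
edge 5: e_5 = (+0.30, -1.41);  n_5 = (-0.9781, -0.2081)
∠(n_0, n_5) = 64.99°
δ = |180° − 64.99°| = 115.01°
115.01° > 2α = 57.62°  →  invalid

δ = 115.01°, invalid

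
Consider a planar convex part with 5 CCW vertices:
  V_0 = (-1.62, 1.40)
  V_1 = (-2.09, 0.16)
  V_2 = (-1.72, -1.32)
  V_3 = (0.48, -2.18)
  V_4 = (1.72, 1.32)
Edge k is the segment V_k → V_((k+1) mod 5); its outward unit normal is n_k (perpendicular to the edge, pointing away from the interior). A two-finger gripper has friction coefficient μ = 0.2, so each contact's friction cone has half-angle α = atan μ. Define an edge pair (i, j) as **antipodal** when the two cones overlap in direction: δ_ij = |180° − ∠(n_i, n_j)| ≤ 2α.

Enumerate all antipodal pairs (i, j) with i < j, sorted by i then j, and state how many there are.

α = atan 0.2 = 11.31°;  2α = 22.62°
n_0 = (-0.9351, +0.3544)
n_1 = (-0.9701, -0.2425)
n_2 = (-0.3641, -0.9314)
n_3 = (+0.9426, -0.3339)
n_4 = (+0.0239, +0.9997)
  (0,1): δ = 145.21°  ·
  (0,2): δ = 90.59°  ·
  (0,3): δ = 1.25°  ✓
  (0,4): δ = 109.39°  ·
  (1,2): δ = 125.39°  ·
  (1,3): δ = 33.54°  ·
  (1,4): δ = 74.59°  ·
  (2,3): δ = 88.16°  ·
  (2,4): δ = 19.98°  ✓
  (3,4): δ = 71.86°  ·
antipodal pairs: 2

count = 2; pairs: (0,3), (2,4)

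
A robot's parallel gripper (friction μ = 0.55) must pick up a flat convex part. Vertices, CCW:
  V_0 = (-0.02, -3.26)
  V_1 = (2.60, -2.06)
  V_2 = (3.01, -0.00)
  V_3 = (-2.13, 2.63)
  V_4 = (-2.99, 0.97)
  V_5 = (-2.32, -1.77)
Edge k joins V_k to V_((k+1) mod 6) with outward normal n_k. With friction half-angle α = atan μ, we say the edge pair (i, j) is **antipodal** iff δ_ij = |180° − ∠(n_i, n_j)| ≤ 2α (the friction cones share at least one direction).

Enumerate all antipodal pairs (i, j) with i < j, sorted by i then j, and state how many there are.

α = atan 0.55 = 28.81°;  2α = 57.62°
n_0 = (+0.4164, -0.9092)
n_1 = (+0.9808, -0.1952)
n_2 = (+0.4555, +0.8902)
n_3 = (-0.8879, +0.4600)
n_4 = (-0.9714, -0.2375)
n_5 = (-0.5437, -0.8393)
  (0,1): δ = 125.86°  ·
  (0,2): δ = 51.71°  ✓
  (0,3): δ = 38.00°  ✓
  (0,4): δ = 79.13°  ·
  (0,5): δ = 122.46°  ·
  (1,2): δ = 105.84°  ·
  (1,3): δ = 16.13°  ✓
  (1,4): δ = 25.00°  ✓
  (1,5): δ = 68.32°  ·
  (2,3): δ = 90.29°  ·
  (2,4): δ = 49.16°  ✓
  (2,5): δ = 5.84°  ✓
  (3,4): δ = 138.87°  ·
  (3,5): δ = 95.55°  ·
  (4,5): δ = 136.68°  ·
antipodal pairs: 6

count = 6; pairs: (0,2), (0,3), (1,3), (1,4), (2,4), (2,5)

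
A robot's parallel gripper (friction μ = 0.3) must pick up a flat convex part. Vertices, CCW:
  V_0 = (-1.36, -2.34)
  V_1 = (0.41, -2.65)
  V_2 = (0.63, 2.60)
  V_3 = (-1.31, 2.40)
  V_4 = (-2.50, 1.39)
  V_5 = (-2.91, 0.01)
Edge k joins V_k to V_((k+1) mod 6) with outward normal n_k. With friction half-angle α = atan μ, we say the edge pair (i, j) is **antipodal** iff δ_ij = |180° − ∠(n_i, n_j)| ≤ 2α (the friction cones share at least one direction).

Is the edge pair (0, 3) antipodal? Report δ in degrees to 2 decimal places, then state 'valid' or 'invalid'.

δ = 50.26°, invalid

α = atan 0.3 = 16.70°;  2α = 33.40°
edge 0: e_0 = (+1.77, -0.31);  n_0 = (-0.1725, -0.9850)
edge 3: e_3 = (-1.19, -1.01);  n_3 = (-0.6471, +0.7624)
∠(n_0, n_3) = 129.74°
δ = |180° − 129.74°| = 50.26°
50.26° > 2α = 33.40°  →  invalid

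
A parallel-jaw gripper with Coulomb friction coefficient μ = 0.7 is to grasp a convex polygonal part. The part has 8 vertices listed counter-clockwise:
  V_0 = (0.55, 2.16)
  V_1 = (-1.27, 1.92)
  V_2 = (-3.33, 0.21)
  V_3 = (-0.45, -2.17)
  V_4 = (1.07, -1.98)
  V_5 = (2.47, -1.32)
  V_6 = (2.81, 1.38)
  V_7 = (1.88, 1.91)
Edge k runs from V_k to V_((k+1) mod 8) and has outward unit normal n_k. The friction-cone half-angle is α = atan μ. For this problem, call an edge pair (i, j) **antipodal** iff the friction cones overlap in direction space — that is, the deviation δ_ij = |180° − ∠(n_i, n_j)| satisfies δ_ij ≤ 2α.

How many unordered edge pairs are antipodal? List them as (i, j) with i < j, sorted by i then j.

count = 13; pairs: (0,2), (0,3), (0,4), (1,3), (1,4), (1,5), (2,5), (2,6), (2,7), (3,6), (3,7), (4,6), (4,7)

α = atan 0.7 = 34.99°;  2α = 69.98°
n_0 = (-0.1307, +0.9914)
n_1 = (-0.6387, +0.7694)
n_2 = (-0.6370, -0.7708)
n_3 = (+0.1240, -0.9923)
n_4 = (+0.4264, -0.9045)
n_5 = (+0.9922, -0.1249)
n_6 = (+0.4951, +0.8688)
n_7 = (+0.1847, +0.9828)
  (0,1): δ = 147.82°  ·
  (0,2): δ = 47.08°  ✓
  (0,3): δ = 0.39°  ✓
  (0,4): δ = 17.73°  ✓
  (0,5): δ = 75.31°  ·
  (0,6): δ = 142.81°  ·
  (0,7): δ = 161.84°  ·
  (1,2): δ = 79.27°  ·
  (1,3): δ = 32.57°  ✓
  (1,4): δ = 14.46°  ✓
  (1,5): δ = 43.13°  ✓
  (1,6): δ = 110.63°  ·
  (1,7): δ = 129.66°  ·
  (2,3): δ = 133.31°  ·
  (2,4): δ = 115.19°  ·
  (2,5): δ = 57.61°  ✓
  (2,6): δ = 9.89°  ✓
  (2,7): δ = 28.92°  ✓
  (3,4): δ = 161.88°  ·
  (3,5): δ = 104.30°  ·
  (3,6): δ = 36.80°  ✓
  (3,7): δ = 17.77°  ✓
  (4,5): δ = 122.42°  ·
  (4,6): δ = 54.92°  ✓
  (4,7): δ = 35.89°  ✓
  (5,6): δ = 112.50°  ·
  (5,7): δ = 93.47°  ·
  (6,7): δ = 160.97°  ·
antipodal pairs: 13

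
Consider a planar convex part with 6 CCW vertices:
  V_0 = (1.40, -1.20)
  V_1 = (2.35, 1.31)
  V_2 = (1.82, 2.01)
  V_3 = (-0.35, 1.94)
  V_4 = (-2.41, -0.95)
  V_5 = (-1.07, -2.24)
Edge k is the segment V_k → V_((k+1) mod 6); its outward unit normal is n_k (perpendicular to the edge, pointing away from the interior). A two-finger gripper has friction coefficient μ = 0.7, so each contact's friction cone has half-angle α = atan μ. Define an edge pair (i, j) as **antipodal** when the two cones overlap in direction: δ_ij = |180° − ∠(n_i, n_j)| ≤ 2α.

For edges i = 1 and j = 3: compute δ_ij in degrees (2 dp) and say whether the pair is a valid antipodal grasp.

α = atan 0.7 = 34.99°;  2α = 69.98°
edge 1: e_1 = (-0.53, +0.70);  n_1 = (+0.7973, +0.6036)
edge 3: e_3 = (-2.06, -2.89);  n_3 = (-0.8143, +0.5804)
∠(n_1, n_3) = 107.39°
δ = |180° − 107.39°| = 72.61°
72.61° > 2α = 69.98°  →  invalid

δ = 72.61°, invalid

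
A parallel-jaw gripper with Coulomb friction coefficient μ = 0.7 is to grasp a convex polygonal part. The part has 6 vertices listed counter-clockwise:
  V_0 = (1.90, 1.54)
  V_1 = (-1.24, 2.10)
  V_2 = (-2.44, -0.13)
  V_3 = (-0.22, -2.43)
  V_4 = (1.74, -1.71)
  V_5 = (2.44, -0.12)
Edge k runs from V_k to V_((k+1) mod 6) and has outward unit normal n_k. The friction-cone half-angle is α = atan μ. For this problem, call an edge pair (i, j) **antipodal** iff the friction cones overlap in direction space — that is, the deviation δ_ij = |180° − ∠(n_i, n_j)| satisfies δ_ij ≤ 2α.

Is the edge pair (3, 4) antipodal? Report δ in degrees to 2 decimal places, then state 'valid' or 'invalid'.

α = atan 0.7 = 34.99°;  2α = 69.98°
edge 3: e_3 = (+1.96, +0.72);  n_3 = (+0.3448, -0.9387)
edge 4: e_4 = (+0.70, +1.59);  n_4 = (+0.9152, -0.4029)
∠(n_3, n_4) = 46.07°
δ = |180° − 46.07°| = 133.93°
133.93° > 2α = 69.98°  →  invalid

δ = 133.93°, invalid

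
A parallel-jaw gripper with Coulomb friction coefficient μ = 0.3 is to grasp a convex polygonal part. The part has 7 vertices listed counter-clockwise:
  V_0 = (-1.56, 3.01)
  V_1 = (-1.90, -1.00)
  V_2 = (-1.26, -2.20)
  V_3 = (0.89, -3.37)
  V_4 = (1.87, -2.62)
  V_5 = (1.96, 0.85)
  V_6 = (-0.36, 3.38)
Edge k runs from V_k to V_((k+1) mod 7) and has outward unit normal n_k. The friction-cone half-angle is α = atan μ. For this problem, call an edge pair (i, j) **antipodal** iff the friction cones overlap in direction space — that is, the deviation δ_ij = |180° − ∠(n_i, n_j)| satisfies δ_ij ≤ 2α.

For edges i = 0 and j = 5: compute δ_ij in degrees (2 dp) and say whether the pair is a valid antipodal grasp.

α = atan 0.3 = 16.70°;  2α = 33.40°
edge 0: e_0 = (-0.34, -4.01);  n_0 = (-0.9964, +0.0845)
edge 5: e_5 = (-2.32, +2.53);  n_5 = (+0.7370, +0.6759)
∠(n_0, n_5) = 132.63°
δ = |180° − 132.63°| = 47.37°
47.37° > 2α = 33.40°  →  invalid

δ = 47.37°, invalid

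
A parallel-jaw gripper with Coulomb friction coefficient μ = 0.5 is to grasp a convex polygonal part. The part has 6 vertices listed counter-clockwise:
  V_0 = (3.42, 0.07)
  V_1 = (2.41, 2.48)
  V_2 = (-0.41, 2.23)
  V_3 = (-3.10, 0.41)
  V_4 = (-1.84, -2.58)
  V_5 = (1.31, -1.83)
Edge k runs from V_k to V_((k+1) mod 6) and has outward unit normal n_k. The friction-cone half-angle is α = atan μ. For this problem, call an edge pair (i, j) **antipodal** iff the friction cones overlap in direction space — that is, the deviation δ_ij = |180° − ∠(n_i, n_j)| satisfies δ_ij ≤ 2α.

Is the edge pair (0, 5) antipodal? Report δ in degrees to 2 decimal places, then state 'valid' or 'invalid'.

α = atan 0.5 = 26.57°;  2α = 53.13°
edge 0: e_0 = (-1.01, +2.41);  n_0 = (+0.9223, +0.3865)
edge 5: e_5 = (+2.11, +1.90);  n_5 = (+0.6692, -0.7431)
∠(n_0, n_5) = 70.74°
δ = |180° − 70.74°| = 109.26°
109.26° > 2α = 53.13°  →  invalid

δ = 109.26°, invalid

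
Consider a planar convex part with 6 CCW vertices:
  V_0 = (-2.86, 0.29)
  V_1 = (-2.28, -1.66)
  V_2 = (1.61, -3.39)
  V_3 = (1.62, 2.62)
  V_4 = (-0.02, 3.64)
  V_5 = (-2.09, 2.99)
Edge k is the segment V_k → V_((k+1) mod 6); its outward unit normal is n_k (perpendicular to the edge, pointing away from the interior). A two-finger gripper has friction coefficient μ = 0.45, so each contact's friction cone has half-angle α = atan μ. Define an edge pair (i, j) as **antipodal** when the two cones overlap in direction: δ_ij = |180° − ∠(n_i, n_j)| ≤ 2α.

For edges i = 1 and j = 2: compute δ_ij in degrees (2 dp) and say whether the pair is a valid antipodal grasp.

α = atan 0.45 = 24.23°;  2α = 48.46°
edge 1: e_1 = (+3.89, -1.73);  n_1 = (-0.4064, -0.9137)
edge 2: e_2 = (+0.01, +6.01);  n_2 = (+1.0000, -0.0017)
∠(n_1, n_2) = 113.88°
δ = |180° − 113.88°| = 66.12°
66.12° > 2α = 48.46°  →  invalid

δ = 66.12°, invalid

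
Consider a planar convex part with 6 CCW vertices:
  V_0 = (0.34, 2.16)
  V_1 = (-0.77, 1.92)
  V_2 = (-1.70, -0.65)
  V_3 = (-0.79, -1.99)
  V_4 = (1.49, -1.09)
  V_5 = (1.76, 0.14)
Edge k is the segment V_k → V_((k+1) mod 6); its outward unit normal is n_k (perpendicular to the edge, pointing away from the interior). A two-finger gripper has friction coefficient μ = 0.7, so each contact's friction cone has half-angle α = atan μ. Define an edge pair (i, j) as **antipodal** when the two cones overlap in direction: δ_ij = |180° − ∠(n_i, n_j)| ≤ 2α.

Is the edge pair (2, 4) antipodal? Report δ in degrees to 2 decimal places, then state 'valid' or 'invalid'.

δ = 46.56°, valid

α = atan 0.7 = 34.99°;  2α = 69.98°
edge 2: e_2 = (+0.91, -1.34);  n_2 = (-0.8273, -0.5618)
edge 4: e_4 = (+0.27, +1.23);  n_4 = (+0.9767, -0.2144)
∠(n_2, n_4) = 133.44°
δ = |180° − 133.44°| = 46.56°
46.56° ≤ 2α = 69.98°  →  valid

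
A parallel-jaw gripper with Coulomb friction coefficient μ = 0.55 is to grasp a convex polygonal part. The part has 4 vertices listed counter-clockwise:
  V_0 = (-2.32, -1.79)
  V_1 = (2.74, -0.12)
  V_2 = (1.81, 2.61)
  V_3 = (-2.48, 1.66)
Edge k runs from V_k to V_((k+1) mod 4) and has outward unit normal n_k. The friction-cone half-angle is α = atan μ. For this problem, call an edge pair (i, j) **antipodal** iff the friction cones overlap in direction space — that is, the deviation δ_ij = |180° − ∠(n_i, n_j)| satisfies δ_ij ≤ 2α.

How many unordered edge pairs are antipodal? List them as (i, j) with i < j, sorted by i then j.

count = 2; pairs: (0,2), (1,3)

α = atan 0.55 = 28.81°;  2α = 57.62°
n_0 = (+0.3134, -0.9496)
n_1 = (+0.9466, +0.3225)
n_2 = (-0.2162, +0.9763)
n_3 = (-0.9989, -0.0463)
  (0,1): δ = 89.45°  ·
  (0,2): δ = 5.78°  ✓
  (0,3): δ = 74.39°  ·
  (1,2): δ = 96.33°  ·
  (1,3): δ = 16.16°  ✓
  (2,3): δ = 99.83°  ·
antipodal pairs: 2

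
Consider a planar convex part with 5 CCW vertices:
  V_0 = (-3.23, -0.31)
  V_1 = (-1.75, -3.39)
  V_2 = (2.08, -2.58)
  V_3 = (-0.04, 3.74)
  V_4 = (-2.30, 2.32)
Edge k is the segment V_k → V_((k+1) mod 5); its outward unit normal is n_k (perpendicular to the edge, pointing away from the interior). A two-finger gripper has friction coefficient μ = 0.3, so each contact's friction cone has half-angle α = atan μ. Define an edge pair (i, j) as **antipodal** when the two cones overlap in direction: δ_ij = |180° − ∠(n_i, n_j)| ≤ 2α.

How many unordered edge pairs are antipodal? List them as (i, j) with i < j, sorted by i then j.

α = atan 0.3 = 16.70°;  2α = 33.40°
n_0 = (-0.9013, -0.4331)
n_1 = (+0.2069, -0.9784)
n_2 = (+0.9481, +0.3180)
n_3 = (-0.5320, +0.8467)
n_4 = (-0.9428, +0.3334)
  (0,1): δ = 103.72°  ·
  (0,2): δ = 7.12°  ✓
  (0,3): δ = 96.48°  ·
  (0,4): δ = 134.86°  ·
  (1,2): δ = 83.40°  ·
  (1,3): δ = 20.20°  ✓
  (1,4): δ = 58.58°  ·
  (2,3): δ = 76.40°  ·
  (2,4): δ = 38.02°  ·
  (3,4): δ = 141.62°  ·
antipodal pairs: 2

count = 2; pairs: (0,2), (1,3)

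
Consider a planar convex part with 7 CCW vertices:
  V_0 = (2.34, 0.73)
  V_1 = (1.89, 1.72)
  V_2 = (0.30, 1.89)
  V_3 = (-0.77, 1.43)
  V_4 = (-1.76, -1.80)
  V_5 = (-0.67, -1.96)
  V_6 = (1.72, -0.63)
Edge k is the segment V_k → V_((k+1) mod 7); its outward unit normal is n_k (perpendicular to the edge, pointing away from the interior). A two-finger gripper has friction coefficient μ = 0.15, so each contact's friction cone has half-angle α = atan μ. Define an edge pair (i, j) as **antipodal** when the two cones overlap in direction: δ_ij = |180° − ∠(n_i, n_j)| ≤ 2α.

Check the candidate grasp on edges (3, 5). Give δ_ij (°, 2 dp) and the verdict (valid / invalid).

α = atan 0.15 = 8.53°;  2α = 17.06°
edge 3: e_3 = (-0.99, -3.23);  n_3 = (-0.9561, +0.2930)
edge 5: e_5 = (+2.39, +1.33);  n_5 = (+0.4863, -0.8738)
∠(n_3, n_5) = 136.14°
δ = |180° − 136.14°| = 43.86°
43.86° > 2α = 17.06°  →  invalid

δ = 43.86°, invalid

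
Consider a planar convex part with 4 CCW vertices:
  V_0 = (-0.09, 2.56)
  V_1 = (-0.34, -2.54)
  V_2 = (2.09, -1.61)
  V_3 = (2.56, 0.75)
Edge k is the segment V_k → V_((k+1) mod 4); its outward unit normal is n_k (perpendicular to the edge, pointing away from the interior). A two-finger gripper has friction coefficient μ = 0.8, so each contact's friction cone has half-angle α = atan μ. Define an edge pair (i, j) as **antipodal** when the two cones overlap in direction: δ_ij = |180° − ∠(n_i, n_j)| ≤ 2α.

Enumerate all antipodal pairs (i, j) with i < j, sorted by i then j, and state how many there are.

α = atan 0.8 = 38.66°;  2α = 77.32°
n_0 = (-0.9988, +0.0490)
n_1 = (+0.3574, -0.9339)
n_2 = (+0.9807, -0.1953)
n_3 = (+0.5640, +0.8258)
  (0,1): δ = 66.25°  ✓
  (0,2): δ = 8.46°  ✓
  (0,3): δ = 58.47°  ✓
  (1,2): δ = 122.21°  ·
  (1,3): δ = 55.28°  ✓
  (2,3): δ = 113.07°  ·
antipodal pairs: 4

count = 4; pairs: (0,1), (0,2), (0,3), (1,3)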